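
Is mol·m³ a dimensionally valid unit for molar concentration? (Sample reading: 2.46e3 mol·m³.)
No

molar concentration has SI base units: mol / m^3
mol·m³ does NOT reduce to mol / m^3; a valid unit for molar concentration would be e.g. mol/m³.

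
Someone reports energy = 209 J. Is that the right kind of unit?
Yes

energy has SI base units: kg * m^2 / s^2
J reduces to the same SI base units, so it is a valid unit for energy.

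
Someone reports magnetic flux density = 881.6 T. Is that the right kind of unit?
Yes

magnetic flux density has SI base units: kg / (A * s^2)
T reduces to the same SI base units, so it is a valid unit for magnetic flux density.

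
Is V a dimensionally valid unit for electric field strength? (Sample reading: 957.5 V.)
No

electric field strength has SI base units: kg * m / (A * s^3)
V does NOT reduce to kg * m / (A * s^3); a valid unit for electric field strength would be e.g. V/m.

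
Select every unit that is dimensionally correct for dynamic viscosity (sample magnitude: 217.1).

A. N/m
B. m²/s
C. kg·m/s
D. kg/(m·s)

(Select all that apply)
D

dynamic viscosity has SI base units: kg / (m * s)

Checking each option against kg / (m * s):
  A. N/m: ✗ does not match
  B. m²/s: ✗ does not match
  C. kg·m/s: ✗ does not match
  D. kg/(m·s): ✓ matches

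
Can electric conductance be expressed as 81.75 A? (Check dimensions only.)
No

electric conductance has SI base units: A^2 * s^3 / (kg * m^2)
A does NOT reduce to A^2 * s^3 / (kg * m^2); a valid unit for electric conductance would be e.g. S.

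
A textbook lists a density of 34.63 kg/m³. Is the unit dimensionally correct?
Yes

density has SI base units: kg / m^3
kg/m³ reduces to the same SI base units, so it is a valid unit for density.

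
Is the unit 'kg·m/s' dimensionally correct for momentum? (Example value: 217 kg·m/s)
Yes

momentum has SI base units: kg * m / s
kg·m/s reduces to the same SI base units, so it is a valid unit for momentum.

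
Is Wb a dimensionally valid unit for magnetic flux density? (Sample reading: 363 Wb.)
No

magnetic flux density has SI base units: kg / (A * s^2)
Wb does NOT reduce to kg / (A * s^2); a valid unit for magnetic flux density would be e.g. T.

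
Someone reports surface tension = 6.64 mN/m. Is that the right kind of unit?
Yes

surface tension has SI base units: kg / s^2
mN/m reduces to the same SI base units, so it is a valid unit for surface tension.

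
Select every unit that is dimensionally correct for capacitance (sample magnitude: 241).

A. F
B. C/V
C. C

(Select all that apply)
A, B

capacitance has SI base units: A^2 * s^4 / (kg * m^2)

Checking each option against A^2 * s^4 / (kg * m^2):
  A. F: ✓ matches
  B. C/V: ✓ matches
  C. C: ✗ does not match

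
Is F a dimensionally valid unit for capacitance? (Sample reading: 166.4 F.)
Yes

capacitance has SI base units: A^2 * s^4 / (kg * m^2)
F reduces to the same SI base units, so it is a valid unit for capacitance.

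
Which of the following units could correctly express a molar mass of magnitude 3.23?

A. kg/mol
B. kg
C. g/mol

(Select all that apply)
A, C

molar mass has SI base units: kg / mol

Checking each option against kg / mol:
  A. kg/mol: ✓ matches
  B. kg: ✗ does not match
  C. g/mol: ✓ matches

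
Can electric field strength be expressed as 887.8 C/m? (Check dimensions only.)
No

electric field strength has SI base units: kg * m / (A * s^3)
C/m does NOT reduce to kg * m / (A * s^3); a valid unit for electric field strength would be e.g. V/m.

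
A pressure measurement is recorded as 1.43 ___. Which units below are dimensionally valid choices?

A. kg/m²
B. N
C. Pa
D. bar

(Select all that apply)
C, D

pressure has SI base units: kg / (m * s^2)

Checking each option against kg / (m * s^2):
  A. kg/m²: ✗ does not match
  B. N: ✗ does not match
  C. Pa: ✓ matches
  D. bar: ✓ matches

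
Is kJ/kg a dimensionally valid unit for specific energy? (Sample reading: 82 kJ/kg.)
Yes

specific energy has SI base units: m^2 / s^2
kJ/kg reduces to the same SI base units, so it is a valid unit for specific energy.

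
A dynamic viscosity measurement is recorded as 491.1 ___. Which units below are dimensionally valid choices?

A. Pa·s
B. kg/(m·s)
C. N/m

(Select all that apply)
A, B

dynamic viscosity has SI base units: kg / (m * s)

Checking each option against kg / (m * s):
  A. Pa·s: ✓ matches
  B. kg/(m·s): ✓ matches
  C. N/m: ✗ does not match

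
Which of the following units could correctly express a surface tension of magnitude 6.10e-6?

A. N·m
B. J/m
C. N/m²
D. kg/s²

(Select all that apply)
D

surface tension has SI base units: kg / s^2

Checking each option against kg / s^2:
  A. N·m: ✗ does not match
  B. J/m: ✗ does not match
  C. N/m²: ✗ does not match
  D. kg/s²: ✓ matches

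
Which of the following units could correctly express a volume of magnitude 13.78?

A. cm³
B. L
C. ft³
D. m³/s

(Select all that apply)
A, B, C

volume has SI base units: m^3

Checking each option against m^3:
  A. cm³: ✓ matches
  B. L: ✓ matches
  C. ft³: ✓ matches
  D. m³/s: ✗ does not match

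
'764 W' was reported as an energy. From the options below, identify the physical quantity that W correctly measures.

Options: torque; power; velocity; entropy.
power

energy should have units dimensionally equivalent to kg * m^2 / s^2 (e.g. J).
The given unit 'W' reduces to kg * m^2 / s^3. Of the listed options, that is the dimensionality of power.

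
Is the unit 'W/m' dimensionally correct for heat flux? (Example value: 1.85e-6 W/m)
No

heat flux has SI base units: kg / s^3
W/m does NOT reduce to kg / s^3; a valid unit for heat flux would be e.g. W/m².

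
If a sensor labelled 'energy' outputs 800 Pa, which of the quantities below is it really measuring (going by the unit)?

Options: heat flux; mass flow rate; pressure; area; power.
pressure

energy should have units dimensionally equivalent to kg * m^2 / s^2 (e.g. J).
The given unit 'Pa' reduces to kg / (m * s^2). Of the listed options, that is the dimensionality of pressure.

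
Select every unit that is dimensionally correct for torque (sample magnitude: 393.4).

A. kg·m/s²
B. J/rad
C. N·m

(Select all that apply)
B, C

torque has SI base units: kg * m^2 / s^2

Checking each option against kg * m^2 / s^2:
  A. kg·m/s²: ✗ does not match
  B. J/rad: ✓ matches
  C. N·m: ✓ matches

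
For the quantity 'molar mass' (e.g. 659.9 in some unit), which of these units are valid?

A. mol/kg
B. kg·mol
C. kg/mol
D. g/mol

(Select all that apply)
C, D

molar mass has SI base units: kg / mol

Checking each option against kg / mol:
  A. mol/kg: ✗ does not match
  B. kg·mol: ✗ does not match
  C. kg/mol: ✓ matches
  D. g/mol: ✓ matches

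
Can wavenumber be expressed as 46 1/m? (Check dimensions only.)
Yes

wavenumber has SI base units: 1 / m
1/m reduces to the same SI base units, so it is a valid unit for wavenumber.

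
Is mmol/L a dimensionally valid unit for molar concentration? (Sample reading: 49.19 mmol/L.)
Yes

molar concentration has SI base units: mol / m^3
mmol/L reduces to the same SI base units, so it is a valid unit for molar concentration.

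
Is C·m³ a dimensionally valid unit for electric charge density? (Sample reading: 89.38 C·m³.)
No

electric charge density has SI base units: A * s / m^3
C·m³ does NOT reduce to A * s / m^3; a valid unit for electric charge density would be e.g. C/m³.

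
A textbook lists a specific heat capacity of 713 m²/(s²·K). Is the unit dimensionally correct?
Yes

specific heat capacity has SI base units: m^2 / (s^2 * K)
m²/(s²·K) reduces to the same SI base units, so it is a valid unit for specific heat capacity.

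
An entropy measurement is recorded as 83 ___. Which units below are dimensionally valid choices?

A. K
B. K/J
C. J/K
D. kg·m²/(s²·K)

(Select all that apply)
C, D

entropy has SI base units: kg * m^2 / (s^2 * K)

Checking each option against kg * m^2 / (s^2 * K):
  A. K: ✗ does not match
  B. K/J: ✗ does not match
  C. J/K: ✓ matches
  D. kg·m²/(s²·K): ✓ matches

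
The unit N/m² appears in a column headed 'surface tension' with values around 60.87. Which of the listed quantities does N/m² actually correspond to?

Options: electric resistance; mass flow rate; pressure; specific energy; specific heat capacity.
pressure

surface tension should have units dimensionally equivalent to kg / s^2 (e.g. N/m).
The given unit 'N/m²' reduces to kg / (m * s^2). Of the listed options, that is the dimensionality of pressure.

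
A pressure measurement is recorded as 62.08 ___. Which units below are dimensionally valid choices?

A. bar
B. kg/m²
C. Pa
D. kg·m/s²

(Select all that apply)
A, C

pressure has SI base units: kg / (m * s^2)

Checking each option against kg / (m * s^2):
  A. bar: ✓ matches
  B. kg/m²: ✗ does not match
  C. Pa: ✓ matches
  D. kg·m/s²: ✗ does not match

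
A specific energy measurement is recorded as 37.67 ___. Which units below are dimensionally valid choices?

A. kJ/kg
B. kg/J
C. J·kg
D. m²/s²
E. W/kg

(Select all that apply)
A, D

specific energy has SI base units: m^2 / s^2

Checking each option against m^2 / s^2:
  A. kJ/kg: ✓ matches
  B. kg/J: ✗ does not match
  C. J·kg: ✗ does not match
  D. m²/s²: ✓ matches
  E. W/kg: ✗ does not match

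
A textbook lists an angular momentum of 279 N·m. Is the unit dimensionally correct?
No

angular momentum has SI base units: kg * m^2 / s
N·m does NOT reduce to kg * m^2 / s; a valid unit for angular momentum would be e.g. kg·m²/s.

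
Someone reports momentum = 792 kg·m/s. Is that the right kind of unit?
Yes

momentum has SI base units: kg * m / s
kg·m/s reduces to the same SI base units, so it is a valid unit for momentum.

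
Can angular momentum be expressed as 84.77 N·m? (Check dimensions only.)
No

angular momentum has SI base units: kg * m^2 / s
N·m does NOT reduce to kg * m^2 / s; a valid unit for angular momentum would be e.g. kg·m²/s.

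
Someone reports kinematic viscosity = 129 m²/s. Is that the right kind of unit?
Yes

kinematic viscosity has SI base units: m^2 / s
m²/s reduces to the same SI base units, so it is a valid unit for kinematic viscosity.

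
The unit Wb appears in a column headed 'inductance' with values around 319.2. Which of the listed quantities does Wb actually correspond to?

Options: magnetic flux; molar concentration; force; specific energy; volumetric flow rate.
magnetic flux

inductance should have units dimensionally equivalent to kg * m^2 / (A^2 * s^2) (e.g. H).
The given unit 'Wb' reduces to kg * m^2 / (A * s^2). Of the listed options, that is the dimensionality of magnetic flux.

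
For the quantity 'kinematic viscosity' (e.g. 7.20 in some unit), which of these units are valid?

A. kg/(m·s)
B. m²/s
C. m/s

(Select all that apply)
B

kinematic viscosity has SI base units: m^2 / s

Checking each option against m^2 / s:
  A. kg/(m·s): ✗ does not match
  B. m²/s: ✓ matches
  C. m/s: ✗ does not match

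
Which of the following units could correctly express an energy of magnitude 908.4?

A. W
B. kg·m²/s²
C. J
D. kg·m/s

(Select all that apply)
B, C

energy has SI base units: kg * m^2 / s^2

Checking each option against kg * m^2 / s^2:
  A. W: ✗ does not match
  B. kg·m²/s²: ✓ matches
  C. J: ✓ matches
  D. kg·m/s: ✗ does not match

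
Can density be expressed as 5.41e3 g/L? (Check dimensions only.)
Yes

density has SI base units: kg / m^3
g/L reduces to the same SI base units, so it is a valid unit for density.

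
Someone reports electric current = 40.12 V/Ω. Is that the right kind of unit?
Yes

electric current has SI base units: A
V/Ω reduces to the same SI base units, so it is a valid unit for electric current.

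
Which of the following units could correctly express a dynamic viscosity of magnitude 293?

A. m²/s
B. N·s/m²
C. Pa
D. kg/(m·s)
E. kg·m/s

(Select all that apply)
B, D

dynamic viscosity has SI base units: kg / (m * s)

Checking each option against kg / (m * s):
  A. m²/s: ✗ does not match
  B. N·s/m²: ✓ matches
  C. Pa: ✗ does not match
  D. kg/(m·s): ✓ matches
  E. kg·m/s: ✗ does not match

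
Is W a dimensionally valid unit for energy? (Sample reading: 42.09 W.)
No

energy has SI base units: kg * m^2 / s^2
W does NOT reduce to kg * m^2 / s^2; a valid unit for energy would be e.g. J.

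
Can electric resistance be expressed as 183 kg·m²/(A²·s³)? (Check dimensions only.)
Yes

electric resistance has SI base units: kg * m^2 / (A^2 * s^3)
kg·m²/(A²·s³) reduces to the same SI base units, so it is a valid unit for electric resistance.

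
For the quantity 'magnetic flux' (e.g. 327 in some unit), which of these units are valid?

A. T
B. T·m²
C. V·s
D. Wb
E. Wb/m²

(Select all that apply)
B, C, D

magnetic flux has SI base units: kg * m^2 / (A * s^2)

Checking each option against kg * m^2 / (A * s^2):
  A. T: ✗ does not match
  B. T·m²: ✓ matches
  C. V·s: ✓ matches
  D. Wb: ✓ matches
  E. Wb/m²: ✗ does not match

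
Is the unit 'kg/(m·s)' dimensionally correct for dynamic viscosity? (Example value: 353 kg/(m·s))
Yes

dynamic viscosity has SI base units: kg / (m * s)
kg/(m·s) reduces to the same SI base units, so it is a valid unit for dynamic viscosity.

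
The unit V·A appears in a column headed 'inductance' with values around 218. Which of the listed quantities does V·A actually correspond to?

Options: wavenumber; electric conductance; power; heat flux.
power

inductance should have units dimensionally equivalent to kg * m^2 / (A^2 * s^2) (e.g. H).
The given unit 'V·A' reduces to kg * m^2 / s^3. Of the listed options, that is the dimensionality of power.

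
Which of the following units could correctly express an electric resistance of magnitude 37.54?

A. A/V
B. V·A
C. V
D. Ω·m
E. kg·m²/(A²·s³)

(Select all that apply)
E

electric resistance has SI base units: kg * m^2 / (A^2 * s^3)

Checking each option against kg * m^2 / (A^2 * s^3):
  A. A/V: ✗ does not match
  B. V·A: ✗ does not match
  C. V: ✗ does not match
  D. Ω·m: ✗ does not match
  E. kg·m²/(A²·s³): ✓ matches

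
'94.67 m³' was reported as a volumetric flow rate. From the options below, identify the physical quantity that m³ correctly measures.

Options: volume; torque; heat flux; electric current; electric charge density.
volume

volumetric flow rate should have units dimensionally equivalent to m^3 / s (e.g. m³/s).
The given unit 'm³' reduces to m^3. Of the listed options, that is the dimensionality of volume.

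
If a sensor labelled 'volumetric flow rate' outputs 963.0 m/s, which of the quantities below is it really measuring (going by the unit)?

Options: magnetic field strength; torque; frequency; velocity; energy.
velocity

volumetric flow rate should have units dimensionally equivalent to m^3 / s (e.g. m³/s).
The given unit 'm/s' reduces to m / s. Of the listed options, that is the dimensionality of velocity.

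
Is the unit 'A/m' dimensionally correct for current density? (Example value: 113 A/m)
No

current density has SI base units: A / m^2
A/m does NOT reduce to A / m^2; a valid unit for current density would be e.g. A/m².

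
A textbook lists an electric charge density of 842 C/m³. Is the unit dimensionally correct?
Yes

electric charge density has SI base units: A * s / m^3
C/m³ reduces to the same SI base units, so it is a valid unit for electric charge density.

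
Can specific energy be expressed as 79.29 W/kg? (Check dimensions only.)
No

specific energy has SI base units: m^2 / s^2
W/kg does NOT reduce to m^2 / s^2; a valid unit for specific energy would be e.g. J/kg.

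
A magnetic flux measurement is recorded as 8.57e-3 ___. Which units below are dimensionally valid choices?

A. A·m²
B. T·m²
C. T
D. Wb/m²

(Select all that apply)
B

magnetic flux has SI base units: kg * m^2 / (A * s^2)

Checking each option against kg * m^2 / (A * s^2):
  A. A·m²: ✗ does not match
  B. T·m²: ✓ matches
  C. T: ✗ does not match
  D. Wb/m²: ✗ does not match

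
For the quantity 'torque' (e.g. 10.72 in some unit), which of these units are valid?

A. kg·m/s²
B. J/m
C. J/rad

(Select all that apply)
C

torque has SI base units: kg * m^2 / s^2

Checking each option against kg * m^2 / s^2:
  A. kg·m/s²: ✗ does not match
  B. J/m: ✗ does not match
  C. J/rad: ✓ matches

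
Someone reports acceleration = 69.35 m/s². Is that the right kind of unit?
Yes

acceleration has SI base units: m / s^2
m/s² reduces to the same SI base units, so it is a valid unit for acceleration.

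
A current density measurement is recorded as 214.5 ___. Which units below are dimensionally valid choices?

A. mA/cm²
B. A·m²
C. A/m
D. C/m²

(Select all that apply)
A

current density has SI base units: A / m^2

Checking each option against A / m^2:
  A. mA/cm²: ✓ matches
  B. A·m²: ✗ does not match
  C. A/m: ✗ does not match
  D. C/m²: ✗ does not match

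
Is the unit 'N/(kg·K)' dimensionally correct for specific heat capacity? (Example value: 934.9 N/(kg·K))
No

specific heat capacity has SI base units: m^2 / (s^2 * K)
N/(kg·K) does NOT reduce to m^2 / (s^2 * K); a valid unit for specific heat capacity would be e.g. J/(kg·K).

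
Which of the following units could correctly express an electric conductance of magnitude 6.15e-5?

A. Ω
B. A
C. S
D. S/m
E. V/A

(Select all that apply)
C

electric conductance has SI base units: A^2 * s^3 / (kg * m^2)

Checking each option against A^2 * s^3 / (kg * m^2):
  A. Ω: ✗ does not match
  B. A: ✗ does not match
  C. S: ✓ matches
  D. S/m: ✗ does not match
  E. V/A: ✗ does not match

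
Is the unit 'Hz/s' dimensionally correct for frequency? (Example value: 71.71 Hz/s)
No

frequency has SI base units: 1 / s
Hz/s does NOT reduce to 1 / s; a valid unit for frequency would be e.g. Hz.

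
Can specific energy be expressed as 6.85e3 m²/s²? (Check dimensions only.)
Yes

specific energy has SI base units: m^2 / s^2
m²/s² reduces to the same SI base units, so it is a valid unit for specific energy.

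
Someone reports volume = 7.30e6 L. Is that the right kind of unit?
Yes

volume has SI base units: m^3
L reduces to the same SI base units, so it is a valid unit for volume.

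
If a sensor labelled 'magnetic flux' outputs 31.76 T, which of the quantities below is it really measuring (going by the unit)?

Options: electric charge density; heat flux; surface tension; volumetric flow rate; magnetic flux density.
magnetic flux density

magnetic flux should have units dimensionally equivalent to kg * m^2 / (A * s^2) (e.g. Wb).
The given unit 'T' reduces to kg / (A * s^2). Of the listed options, that is the dimensionality of magnetic flux density.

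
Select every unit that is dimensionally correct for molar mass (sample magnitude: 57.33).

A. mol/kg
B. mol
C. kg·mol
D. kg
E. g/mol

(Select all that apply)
E

molar mass has SI base units: kg / mol

Checking each option against kg / mol:
  A. mol/kg: ✗ does not match
  B. mol: ✗ does not match
  C. kg·mol: ✗ does not match
  D. kg: ✗ does not match
  E. g/mol: ✓ matches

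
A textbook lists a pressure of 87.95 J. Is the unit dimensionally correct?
No

pressure has SI base units: kg / (m * s^2)
J does NOT reduce to kg / (m * s^2); a valid unit for pressure would be e.g. Pa.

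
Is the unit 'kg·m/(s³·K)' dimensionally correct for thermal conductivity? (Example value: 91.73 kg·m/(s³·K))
Yes

thermal conductivity has SI base units: kg * m / (s^3 * K)
kg·m/(s³·K) reduces to the same SI base units, so it is a valid unit for thermal conductivity.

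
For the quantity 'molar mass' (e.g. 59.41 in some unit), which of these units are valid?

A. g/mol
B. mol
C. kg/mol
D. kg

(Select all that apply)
A, C

molar mass has SI base units: kg / mol

Checking each option against kg / mol:
  A. g/mol: ✓ matches
  B. mol: ✗ does not match
  C. kg/mol: ✓ matches
  D. kg: ✗ does not match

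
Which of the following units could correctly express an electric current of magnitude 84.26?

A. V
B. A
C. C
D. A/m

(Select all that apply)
B

electric current has SI base units: A

Checking each option against A:
  A. V: ✗ does not match
  B. A: ✓ matches
  C. C: ✗ does not match
  D. A/m: ✗ does not match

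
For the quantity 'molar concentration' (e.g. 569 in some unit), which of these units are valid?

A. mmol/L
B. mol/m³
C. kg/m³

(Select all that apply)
A, B

molar concentration has SI base units: mol / m^3

Checking each option against mol / m^3:
  A. mmol/L: ✓ matches
  B. mol/m³: ✓ matches
  C. kg/m³: ✗ does not match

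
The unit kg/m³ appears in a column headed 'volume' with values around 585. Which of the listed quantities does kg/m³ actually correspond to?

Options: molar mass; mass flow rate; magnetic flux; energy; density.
density

volume should have units dimensionally equivalent to m^3 (e.g. m³).
The given unit 'kg/m³' reduces to kg / m^3. Of the listed options, that is the dimensionality of density.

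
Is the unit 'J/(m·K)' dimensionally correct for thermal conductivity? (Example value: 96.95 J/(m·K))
No

thermal conductivity has SI base units: kg * m / (s^3 * K)
J/(m·K) does NOT reduce to kg * m / (s^3 * K); a valid unit for thermal conductivity would be e.g. W/(m·K).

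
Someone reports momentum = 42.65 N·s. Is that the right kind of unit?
Yes

momentum has SI base units: kg * m / s
N·s reduces to the same SI base units, so it is a valid unit for momentum.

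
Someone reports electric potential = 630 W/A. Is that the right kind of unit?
Yes

electric potential has SI base units: kg * m^2 / (A * s^3)
W/A reduces to the same SI base units, so it is a valid unit for electric potential.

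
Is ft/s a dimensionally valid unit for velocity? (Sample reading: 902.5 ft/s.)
Yes

velocity has SI base units: m / s
ft/s reduces to the same SI base units, so it is a valid unit for velocity.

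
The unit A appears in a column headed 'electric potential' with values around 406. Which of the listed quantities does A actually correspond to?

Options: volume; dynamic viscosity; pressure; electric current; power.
electric current

electric potential should have units dimensionally equivalent to kg * m^2 / (A * s^3) (e.g. V).
The given unit 'A' reduces to A. Of the listed options, that is the dimensionality of electric current.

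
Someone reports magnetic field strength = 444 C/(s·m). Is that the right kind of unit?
Yes

magnetic field strength has SI base units: A / m
C/(s·m) reduces to the same SI base units, so it is a valid unit for magnetic field strength.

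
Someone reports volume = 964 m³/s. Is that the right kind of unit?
No

volume has SI base units: m^3
m³/s does NOT reduce to m^3; a valid unit for volume would be e.g. m³.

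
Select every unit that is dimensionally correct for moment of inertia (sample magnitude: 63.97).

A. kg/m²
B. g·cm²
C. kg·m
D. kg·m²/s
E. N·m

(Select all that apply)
B

moment of inertia has SI base units: kg * m^2

Checking each option against kg * m^2:
  A. kg/m²: ✗ does not match
  B. g·cm²: ✓ matches
  C. kg·m: ✗ does not match
  D. kg·m²/s: ✗ does not match
  E. N·m: ✗ does not match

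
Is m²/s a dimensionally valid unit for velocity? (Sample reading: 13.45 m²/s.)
No

velocity has SI base units: m / s
m²/s does NOT reduce to m / s; a valid unit for velocity would be e.g. m/s.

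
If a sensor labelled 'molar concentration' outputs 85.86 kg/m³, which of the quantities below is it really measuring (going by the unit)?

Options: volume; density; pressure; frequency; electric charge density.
density

molar concentration should have units dimensionally equivalent to mol / m^3 (e.g. mol/m³).
The given unit 'kg/m³' reduces to kg / m^3. Of the listed options, that is the dimensionality of density.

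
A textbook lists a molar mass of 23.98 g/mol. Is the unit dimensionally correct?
Yes

molar mass has SI base units: kg / mol
g/mol reduces to the same SI base units, so it is a valid unit for molar mass.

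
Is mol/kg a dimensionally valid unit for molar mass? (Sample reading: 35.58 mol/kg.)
No

molar mass has SI base units: kg / mol
mol/kg does NOT reduce to kg / mol; a valid unit for molar mass would be e.g. kg/mol.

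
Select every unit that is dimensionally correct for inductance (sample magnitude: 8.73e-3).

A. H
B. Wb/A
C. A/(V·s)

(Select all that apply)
A, B

inductance has SI base units: kg * m^2 / (A^2 * s^2)

Checking each option against kg * m^2 / (A^2 * s^2):
  A. H: ✓ matches
  B. Wb/A: ✓ matches
  C. A/(V·s): ✗ does not match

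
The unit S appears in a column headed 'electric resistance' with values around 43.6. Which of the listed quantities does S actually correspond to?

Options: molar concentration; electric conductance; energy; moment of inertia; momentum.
electric conductance

electric resistance should have units dimensionally equivalent to kg * m^2 / (A^2 * s^3) (e.g. Ω).
The given unit 'S' reduces to A^2 * s^3 / (kg * m^2). Of the listed options, that is the dimensionality of electric conductance.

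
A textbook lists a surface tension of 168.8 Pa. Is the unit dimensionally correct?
No

surface tension has SI base units: kg / s^2
Pa does NOT reduce to kg / s^2; a valid unit for surface tension would be e.g. N/m.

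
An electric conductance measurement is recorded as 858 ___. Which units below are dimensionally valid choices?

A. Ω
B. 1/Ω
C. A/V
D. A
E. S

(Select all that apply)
B, C, E

electric conductance has SI base units: A^2 * s^3 / (kg * m^2)

Checking each option against A^2 * s^3 / (kg * m^2):
  A. Ω: ✗ does not match
  B. 1/Ω: ✓ matches
  C. A/V: ✓ matches
  D. A: ✗ does not match
  E. S: ✓ matches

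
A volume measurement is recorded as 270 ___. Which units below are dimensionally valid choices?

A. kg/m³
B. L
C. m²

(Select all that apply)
B

volume has SI base units: m^3

Checking each option against m^3:
  A. kg/m³: ✗ does not match
  B. L: ✓ matches
  C. m²: ✗ does not match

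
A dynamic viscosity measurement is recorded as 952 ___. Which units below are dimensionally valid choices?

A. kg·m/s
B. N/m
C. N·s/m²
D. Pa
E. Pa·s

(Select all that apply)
C, E

dynamic viscosity has SI base units: kg / (m * s)

Checking each option against kg / (m * s):
  A. kg·m/s: ✗ does not match
  B. N/m: ✗ does not match
  C. N·s/m²: ✓ matches
  D. Pa: ✗ does not match
  E. Pa·s: ✓ matches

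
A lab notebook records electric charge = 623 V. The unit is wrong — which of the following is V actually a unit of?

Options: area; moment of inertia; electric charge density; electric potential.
electric potential

electric charge should have units dimensionally equivalent to A * s (e.g. C).
The given unit 'V' reduces to kg * m^2 / (A * s^3). Of the listed options, that is the dimensionality of electric potential.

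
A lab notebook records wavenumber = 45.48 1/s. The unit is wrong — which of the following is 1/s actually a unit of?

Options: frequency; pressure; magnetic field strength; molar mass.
frequency

wavenumber should have units dimensionally equivalent to 1 / m (e.g. 1/m).
The given unit '1/s' reduces to 1 / s. Of the listed options, that is the dimensionality of frequency.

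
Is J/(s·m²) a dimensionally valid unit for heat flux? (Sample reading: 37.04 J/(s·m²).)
Yes

heat flux has SI base units: kg / s^3
J/(s·m²) reduces to the same SI base units, so it is a valid unit for heat flux.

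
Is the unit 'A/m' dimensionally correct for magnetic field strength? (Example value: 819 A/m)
Yes

magnetic field strength has SI base units: A / m
A/m reduces to the same SI base units, so it is a valid unit for magnetic field strength.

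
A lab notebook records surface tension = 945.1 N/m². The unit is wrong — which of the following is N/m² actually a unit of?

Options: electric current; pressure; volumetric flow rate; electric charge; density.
pressure

surface tension should have units dimensionally equivalent to kg / s^2 (e.g. N/m).
The given unit 'N/m²' reduces to kg / (m * s^2). Of the listed options, that is the dimensionality of pressure.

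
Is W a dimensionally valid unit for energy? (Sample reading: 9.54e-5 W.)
No

energy has SI base units: kg * m^2 / s^2
W does NOT reduce to kg * m^2 / s^2; a valid unit for energy would be e.g. J.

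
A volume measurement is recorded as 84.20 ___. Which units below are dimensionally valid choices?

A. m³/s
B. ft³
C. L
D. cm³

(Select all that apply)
B, C, D

volume has SI base units: m^3

Checking each option against m^3:
  A. m³/s: ✗ does not match
  B. ft³: ✓ matches
  C. L: ✓ matches
  D. cm³: ✓ matches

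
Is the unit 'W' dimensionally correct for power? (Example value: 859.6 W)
Yes

power has SI base units: kg * m^2 / s^3
W reduces to the same SI base units, so it is a valid unit for power.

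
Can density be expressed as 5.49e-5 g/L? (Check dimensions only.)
Yes

density has SI base units: kg / m^3
g/L reduces to the same SI base units, so it is a valid unit for density.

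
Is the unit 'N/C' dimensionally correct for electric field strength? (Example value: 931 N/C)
Yes

electric field strength has SI base units: kg * m / (A * s^3)
N/C reduces to the same SI base units, so it is a valid unit for electric field strength.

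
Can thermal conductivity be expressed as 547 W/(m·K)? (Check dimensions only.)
Yes

thermal conductivity has SI base units: kg * m / (s^3 * K)
W/(m·K) reduces to the same SI base units, so it is a valid unit for thermal conductivity.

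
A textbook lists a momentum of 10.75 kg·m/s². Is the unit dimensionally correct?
No

momentum has SI base units: kg * m / s
kg·m/s² does NOT reduce to kg * m / s; a valid unit for momentum would be e.g. kg·m/s.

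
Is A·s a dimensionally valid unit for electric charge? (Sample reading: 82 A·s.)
Yes

electric charge has SI base units: A * s
A·s reduces to the same SI base units, so it is a valid unit for electric charge.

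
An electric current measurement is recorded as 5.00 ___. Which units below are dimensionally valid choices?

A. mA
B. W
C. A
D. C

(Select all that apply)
A, C

electric current has SI base units: A

Checking each option against A:
  A. mA: ✓ matches
  B. W: ✗ does not match
  C. A: ✓ matches
  D. C: ✗ does not match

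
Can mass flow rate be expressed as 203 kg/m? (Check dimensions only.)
No

mass flow rate has SI base units: kg / s
kg/m does NOT reduce to kg / s; a valid unit for mass flow rate would be e.g. kg/s.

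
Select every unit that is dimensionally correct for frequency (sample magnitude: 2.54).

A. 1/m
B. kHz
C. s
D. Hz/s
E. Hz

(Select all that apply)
B, E

frequency has SI base units: 1 / s

Checking each option against 1 / s:
  A. 1/m: ✗ does not match
  B. kHz: ✓ matches
  C. s: ✗ does not match
  D. Hz/s: ✗ does not match
  E. Hz: ✓ matches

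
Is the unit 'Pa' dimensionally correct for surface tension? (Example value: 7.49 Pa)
No

surface tension has SI base units: kg / s^2
Pa does NOT reduce to kg / s^2; a valid unit for surface tension would be e.g. N/m.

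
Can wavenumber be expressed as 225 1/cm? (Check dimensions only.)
Yes

wavenumber has SI base units: 1 / m
1/cm reduces to the same SI base units, so it is a valid unit for wavenumber.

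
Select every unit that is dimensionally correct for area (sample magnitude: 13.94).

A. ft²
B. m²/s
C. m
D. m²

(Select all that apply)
A, D

area has SI base units: m^2

Checking each option against m^2:
  A. ft²: ✓ matches
  B. m²/s: ✗ does not match
  C. m: ✗ does not match
  D. m²: ✓ matches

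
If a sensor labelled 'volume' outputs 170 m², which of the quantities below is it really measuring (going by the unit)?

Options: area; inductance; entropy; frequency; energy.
area

volume should have units dimensionally equivalent to m^3 (e.g. m³).
The given unit 'm²' reduces to m^2. Of the listed options, that is the dimensionality of area.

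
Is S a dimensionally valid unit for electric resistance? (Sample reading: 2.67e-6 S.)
No

electric resistance has SI base units: kg * m^2 / (A^2 * s^3)
S does NOT reduce to kg * m^2 / (A^2 * s^3); a valid unit for electric resistance would be e.g. Ω.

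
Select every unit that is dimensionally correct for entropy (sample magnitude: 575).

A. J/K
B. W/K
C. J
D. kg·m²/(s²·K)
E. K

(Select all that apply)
A, D

entropy has SI base units: kg * m^2 / (s^2 * K)

Checking each option against kg * m^2 / (s^2 * K):
  A. J/K: ✓ matches
  B. W/K: ✗ does not match
  C. J: ✗ does not match
  D. kg·m²/(s²·K): ✓ matches
  E. K: ✗ does not match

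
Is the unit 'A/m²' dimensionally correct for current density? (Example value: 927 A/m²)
Yes

current density has SI base units: A / m^2
A/m² reduces to the same SI base units, so it is a valid unit for current density.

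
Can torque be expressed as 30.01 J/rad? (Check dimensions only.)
Yes

torque has SI base units: kg * m^2 / s^2
J/rad reduces to the same SI base units, so it is a valid unit for torque.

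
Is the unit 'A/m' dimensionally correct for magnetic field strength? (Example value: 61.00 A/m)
Yes

magnetic field strength has SI base units: A / m
A/m reduces to the same SI base units, so it is a valid unit for magnetic field strength.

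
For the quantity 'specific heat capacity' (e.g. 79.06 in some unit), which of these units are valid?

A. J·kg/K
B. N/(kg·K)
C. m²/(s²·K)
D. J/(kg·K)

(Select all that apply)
C, D

specific heat capacity has SI base units: m^2 / (s^2 * K)

Checking each option against m^2 / (s^2 * K):
  A. J·kg/K: ✗ does not match
  B. N/(kg·K): ✗ does not match
  C. m²/(s²·K): ✓ matches
  D. J/(kg·K): ✓ matches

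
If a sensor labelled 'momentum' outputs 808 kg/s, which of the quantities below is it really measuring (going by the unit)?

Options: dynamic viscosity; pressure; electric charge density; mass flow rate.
mass flow rate

momentum should have units dimensionally equivalent to kg * m / s (e.g. kg·m/s).
The given unit 'kg/s' reduces to kg / s. Of the listed options, that is the dimensionality of mass flow rate.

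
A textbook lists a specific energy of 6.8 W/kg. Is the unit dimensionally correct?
No

specific energy has SI base units: m^2 / s^2
W/kg does NOT reduce to m^2 / s^2; a valid unit for specific energy would be e.g. J/kg.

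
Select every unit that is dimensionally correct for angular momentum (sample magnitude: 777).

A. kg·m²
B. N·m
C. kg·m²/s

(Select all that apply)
C

angular momentum has SI base units: kg * m^2 / s

Checking each option against kg * m^2 / s:
  A. kg·m²: ✗ does not match
  B. N·m: ✗ does not match
  C. kg·m²/s: ✓ matches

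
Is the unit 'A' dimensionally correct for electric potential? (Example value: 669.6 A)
No

electric potential has SI base units: kg * m^2 / (A * s^3)
A does NOT reduce to kg * m^2 / (A * s^3); a valid unit for electric potential would be e.g. V.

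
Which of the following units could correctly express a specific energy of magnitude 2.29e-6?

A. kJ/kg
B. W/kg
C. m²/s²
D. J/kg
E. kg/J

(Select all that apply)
A, C, D

specific energy has SI base units: m^2 / s^2

Checking each option against m^2 / s^2:
  A. kJ/kg: ✓ matches
  B. W/kg: ✗ does not match
  C. m²/s²: ✓ matches
  D. J/kg: ✓ matches
  E. kg/J: ✗ does not match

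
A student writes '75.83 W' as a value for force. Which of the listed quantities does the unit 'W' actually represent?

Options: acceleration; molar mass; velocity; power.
power

force should have units dimensionally equivalent to kg * m / s^2 (e.g. N).
The given unit 'W' reduces to kg * m^2 / s^3. Of the listed options, that is the dimensionality of power.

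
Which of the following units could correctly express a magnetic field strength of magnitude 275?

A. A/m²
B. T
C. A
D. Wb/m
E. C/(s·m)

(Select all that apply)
E

magnetic field strength has SI base units: A / m

Checking each option against A / m:
  A. A/m²: ✗ does not match
  B. T: ✗ does not match
  C. A: ✗ does not match
  D. Wb/m: ✗ does not match
  E. C/(s·m): ✓ matches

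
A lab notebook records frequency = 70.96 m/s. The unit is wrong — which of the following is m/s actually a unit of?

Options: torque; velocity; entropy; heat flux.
velocity

frequency should have units dimensionally equivalent to 1 / s (e.g. Hz).
The given unit 'm/s' reduces to m / s. Of the listed options, that is the dimensionality of velocity.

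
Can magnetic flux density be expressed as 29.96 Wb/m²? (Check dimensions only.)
Yes

magnetic flux density has SI base units: kg / (A * s^2)
Wb/m² reduces to the same SI base units, so it is a valid unit for magnetic flux density.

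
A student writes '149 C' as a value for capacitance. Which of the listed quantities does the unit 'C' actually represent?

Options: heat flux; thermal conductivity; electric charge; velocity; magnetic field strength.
electric charge

capacitance should have units dimensionally equivalent to A^2 * s^4 / (kg * m^2) (e.g. F).
The given unit 'C' reduces to A * s. Of the listed options, that is the dimensionality of electric charge.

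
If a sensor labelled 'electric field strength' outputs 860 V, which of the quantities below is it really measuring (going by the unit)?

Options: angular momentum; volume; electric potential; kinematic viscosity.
electric potential

electric field strength should have units dimensionally equivalent to kg * m / (A * s^3) (e.g. V/m).
The given unit 'V' reduces to kg * m^2 / (A * s^3). Of the listed options, that is the dimensionality of electric potential.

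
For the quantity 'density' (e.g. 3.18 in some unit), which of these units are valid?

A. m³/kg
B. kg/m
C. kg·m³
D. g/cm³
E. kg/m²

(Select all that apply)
D

density has SI base units: kg / m^3

Checking each option against kg / m^3:
  A. m³/kg: ✗ does not match
  B. kg/m: ✗ does not match
  C. kg·m³: ✗ does not match
  D. g/cm³: ✓ matches
  E. kg/m²: ✗ does not match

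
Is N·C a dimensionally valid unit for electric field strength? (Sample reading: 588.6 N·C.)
No

electric field strength has SI base units: kg * m / (A * s^3)
N·C does NOT reduce to kg * m / (A * s^3); a valid unit for electric field strength would be e.g. V/m.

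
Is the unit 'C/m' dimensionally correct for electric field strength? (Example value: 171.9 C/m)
No

electric field strength has SI base units: kg * m / (A * s^3)
C/m does NOT reduce to kg * m / (A * s^3); a valid unit for electric field strength would be e.g. V/m.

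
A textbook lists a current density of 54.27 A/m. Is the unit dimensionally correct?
No

current density has SI base units: A / m^2
A/m does NOT reduce to A / m^2; a valid unit for current density would be e.g. A/m².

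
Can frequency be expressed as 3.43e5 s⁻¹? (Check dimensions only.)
Yes

frequency has SI base units: 1 / s
s⁻¹ reduces to the same SI base units, so it is a valid unit for frequency.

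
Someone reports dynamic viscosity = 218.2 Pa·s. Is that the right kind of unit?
Yes

dynamic viscosity has SI base units: kg / (m * s)
Pa·s reduces to the same SI base units, so it is a valid unit for dynamic viscosity.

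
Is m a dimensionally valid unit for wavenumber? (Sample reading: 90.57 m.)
No

wavenumber has SI base units: 1 / m
m does NOT reduce to 1 / m; a valid unit for wavenumber would be e.g. 1/m.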